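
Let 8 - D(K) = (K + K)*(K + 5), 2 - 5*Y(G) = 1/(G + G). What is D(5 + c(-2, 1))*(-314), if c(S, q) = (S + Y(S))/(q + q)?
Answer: 8785877/400 ≈ 21965.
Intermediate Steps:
Y(G) = 2/5 - 1/(10*G) (Y(G) = 2/5 - 1/(5*(G + G)) = 2/5 - 1/(2*G)/5 = 2/5 - 1/(10*G))
c(S, q) = (S + (-1 + 4*S)/(10*S))/(2*q) (c(S, q) = (S + (-1 + 4*S)/(10*S))/(q + q) = (S + (-1 + 4*S)/(10*S))/((2*q)) = (S + (-1 + 4*S)/(10*S))*(1/(2*q)) = (S + (-1 + 4*S)/(10*S))/(2*q))
D(K) = 8 - 2*K*(5 + K) (D(K) = 8 - (K + K)*(K + 5) = 8 - 2*K*(5 + K))
D(5 + c(-2, 1))*(-314) = (8 - 10*(5 + (1/20)*(-1 + 4*(-2) + 10*(-2)**2)/(-2*1)) - 2*(5 + (1/20)*(-1 + 4*(-2) + 10*(-2)**2)/(-2*1))**2)*(-314) = (8 - 10*(5 + (1/20)*(-1/2)*1*(-1 - 8 + 10*4)) - 2*(5 + (1/20)*(-1/2)*1*(-1 - 8 + 10*4))**2)*(-314) = (8 - 10*(5 + (1/20)*(-1/2)*1*(-1 - 8 + 40)) - 2*(5 + (1/20)*(-1/2)*1*(-1 - 8 + 40))**2)*(-314) = (8 - 10*(5 + (1/20)*(-1/2)*1*31) - 2*(5 + (1/20)*(-1/2)*1*31)**2)*(-314) = (8 - 10*(5 - 31/40) - 2*(5 - 31/40)**2)*(-314) = (8 - 10*169/40 - 2*(169/40)**2)*(-314) = (8 - 169/4 - 2*28561/1600)*(-314) = (8 - 169/4 - 28561/800)*(-314) = -55961/800*(-314) = 8785877/400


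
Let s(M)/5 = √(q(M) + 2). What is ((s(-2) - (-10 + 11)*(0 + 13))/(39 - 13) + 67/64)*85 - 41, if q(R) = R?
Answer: 351/64 ≈ 5.4844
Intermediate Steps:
s(M) = 5*√(2 + M) (s(M) = 5*√(M + 2) = 5*√(2 + M))
((s(-2) - (-10 + 11)*(0 + 13))/(39 - 13) + 67/64)*85 - 41 = ((5*√(2 - 2) - (-10 + 11)*(0 + 13))/(39 - 13) + 67/64)*85 - 41 = ((5*√0 - 13)/26 + 67*(1/64))*85 - 41 = ((5*0 - 1*13)*(1/26) + 67/64)*85 - 41 = ((0 - 13)*(1/26) + 67/64)*85 - 41 = (-13*1/26 + 67/64)*85 - 41 = (-½ + 67/64)*85 - 41 = (35/64)*85 - 41 = 2975/64 - 41 = 351/64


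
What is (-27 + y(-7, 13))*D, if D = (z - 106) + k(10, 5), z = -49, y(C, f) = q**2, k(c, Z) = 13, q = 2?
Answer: 3266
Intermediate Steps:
y(C, f) = 4 (y(C, f) = 2**2 = 4)
D = -142 (D = (-49 - 106) + 13 = -155 + 13 = -142)
(-27 + y(-7, 13))*D = (-27 + 4)*(-142) = -23*(-142) = 3266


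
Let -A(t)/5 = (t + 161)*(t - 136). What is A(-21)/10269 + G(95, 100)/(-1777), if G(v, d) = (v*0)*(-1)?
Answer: 15700/1467 ≈ 10.702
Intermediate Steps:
G(v, d) = 0 (G(v, d) = 0*(-1) = 0)
A(t) = -5*(-136 + t)*(161 + t) (A(t) = -5*(t + 161)*(t - 136) = -5*(161 + t)*(-136 + t) = -5*(-136 + t)*(161 + t))
A(-21)/10269 + G(95, 100)/(-1777) = (109480 - 125*(-21) - 5*(-21)²)/10269 + 0/(-1777) = (109480 + 2625 - 5*441)*(1/10269) + 0*(-1/1777) = (109480 + 2625 - 2205)*(1/10269) + 0 = 109900*(1/10269) + 0 = 15700/1467 + 0 = 15700/1467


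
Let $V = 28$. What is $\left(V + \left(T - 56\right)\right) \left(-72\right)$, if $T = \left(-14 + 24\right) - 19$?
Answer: $2664$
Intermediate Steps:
$T = -9$ ($T = 10 - 19 = -9$)
$\left(V + \left(T - 56\right)\right) \left(-72\right) = \left(28 - 65\right) \left(-72\right) = \left(-37\right) \left(-72\right) = 2664$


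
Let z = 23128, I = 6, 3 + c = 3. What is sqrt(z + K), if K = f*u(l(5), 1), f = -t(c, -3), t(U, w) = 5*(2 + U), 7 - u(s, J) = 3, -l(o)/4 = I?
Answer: 4*sqrt(1443) ≈ 151.95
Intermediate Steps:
c = 0 (c = -3 + 3 = 0)
l(o) = -24 (l(o) = -4*6 = -24)
u(s, J) = 4 (u(s, J) = 7 - 1*3 = 7 - 3 = 4)
t(U, w) = 10 + 5*U
f = -10 (f = -(10 + 5*0) = -(10 + 0) = -1*10 = -10)
K = -40 (K = -10*4 = -40)
sqrt(z + K) = sqrt(23128 - 40) = sqrt(23088) = 4*sqrt(1443)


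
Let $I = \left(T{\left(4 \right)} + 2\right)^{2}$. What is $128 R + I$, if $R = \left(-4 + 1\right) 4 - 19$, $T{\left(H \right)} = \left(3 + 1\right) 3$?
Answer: $-3772$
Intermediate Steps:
$T{\left(H \right)} = 12$ ($T{\left(H \right)} = 4 \cdot 3 = 12$)
$R = -31$ ($R = \left(-3\right) 4 - 19 = -12 - 19 = -31$)
$I = 196$ ($I = \left(12 + 2\right)^{2} = 14^{2} = 196$)
$128 R + I = 128 \left(-31\right) + 196 = -3968 + 196 = -3772$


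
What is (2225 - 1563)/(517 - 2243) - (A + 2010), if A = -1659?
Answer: -303244/863 ≈ -351.38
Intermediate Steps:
(2225 - 1563)/(517 - 2243) - (A + 2010) = (2225 - 1563)/(517 - 2243) - (-1659 + 2010) = 662/(-1726) - 1*351 = 662*(-1/1726) - 351 = -331/863 - 351 = -303244/863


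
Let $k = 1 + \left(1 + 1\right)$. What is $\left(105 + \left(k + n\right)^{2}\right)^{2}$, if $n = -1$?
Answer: $11881$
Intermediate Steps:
$k = 3$ ($k = 1 + 2 = 3$)
$\left(105 + \left(k + n\right)^{2}\right)^{2} = \left(105 + \left(3 - 1\right)^{2}\right)^{2} = \left(105 + 2^{2}\right)^{2} = \left(105 + 4\right)^{2} = 109^{2} = 11881$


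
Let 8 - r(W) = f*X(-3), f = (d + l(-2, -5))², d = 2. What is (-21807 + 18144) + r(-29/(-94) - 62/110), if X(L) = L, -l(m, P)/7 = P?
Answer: 452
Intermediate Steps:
l(m, P) = -7*P
f = 1369 (f = (2 - 7*(-5))² = (2 + 35)² = 37² = 1369)
r(W) = 4115 (r(W) = 8 - 1369*(-3) = 8 - 1*(-4107) = 8 + 4107 = 4115)
(-21807 + 18144) + r(-29/(-94) - 62/110) = (-21807 + 18144) + 4115 = -3663 + 4115 = 452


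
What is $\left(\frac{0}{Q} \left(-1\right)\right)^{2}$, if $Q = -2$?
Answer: $0$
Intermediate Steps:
$\left(\frac{0}{Q} \left(-1\right)\right)^{2} = \left(\frac{0}{-2} \left(-1\right)\right)^{2} = \left(0 \left(- \frac{1}{2}\right) \left(-1\right)\right)^{2} = \left(0 \left(-1\right)\right)^{2} = 0^{2} = 0$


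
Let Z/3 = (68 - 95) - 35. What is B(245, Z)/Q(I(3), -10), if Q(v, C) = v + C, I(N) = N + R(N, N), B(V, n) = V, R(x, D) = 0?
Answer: -35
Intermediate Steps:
Z = -186 (Z = 3*((68 - 95) - 35) = 3*(-27 - 35) = 3*(-62) = -186)
I(N) = N (I(N) = N + 0 = N)
Q(v, C) = C + v
B(245, Z)/Q(I(3), -10) = 245/(-10 + 3) = 245/(-7) = 245*(-⅐) = -35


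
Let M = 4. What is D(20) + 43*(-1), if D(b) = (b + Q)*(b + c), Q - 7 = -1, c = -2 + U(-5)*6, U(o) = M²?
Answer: 2921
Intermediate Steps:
U(o) = 16 (U(o) = 4² = 16)
c = 94 (c = -2 + 16*6 = -2 + 96 = 94)
Q = 6 (Q = 7 - 1 = 6)
D(b) = (6 + b)*(94 + b) (D(b) = (b + 6)*(b + 94) = (6 + b)*(94 + b))
D(20) + 43*(-1) = (564 + 20² + 100*20) + 43*(-1) = (564 + 400 + 2000) - 43 = 2964 - 43 = 2921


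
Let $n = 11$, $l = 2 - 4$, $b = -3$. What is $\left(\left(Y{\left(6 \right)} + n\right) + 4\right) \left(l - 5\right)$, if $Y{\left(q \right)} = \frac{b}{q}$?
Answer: $- \frac{203}{2} \approx -101.5$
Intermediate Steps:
$l = -2$ ($l = 2 - 4 = -2$)
$Y{\left(q \right)} = - \frac{3}{q}$
$\left(\left(Y{\left(6 \right)} + n\right) + 4\right) \left(l - 5\right) = \left(\left(- \frac{3}{6} + 11\right) + 4\right) \left(-2 - 5\right) = \left(\left(\left(-3\right) \frac{1}{6} + 11\right) + 4\right) \left(-7\right) = \left(\left(- \frac{1}{2} + 11\right) + 4\right) \left(-7\right) = \left(\frac{21}{2} + 4\right) \left(-7\right) = \frac{29}{2} \left(-7\right) = - \frac{203}{2}$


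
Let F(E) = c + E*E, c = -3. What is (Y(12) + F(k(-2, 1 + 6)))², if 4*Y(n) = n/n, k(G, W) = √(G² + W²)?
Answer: 40401/16 ≈ 2525.1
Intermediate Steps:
Y(n) = ¼ (Y(n) = (n/n)/4 = (¼)*1 = ¼)
F(E) = -3 + E² (F(E) = -3 + E*E = -3 + E²)
(Y(12) + F(k(-2, 1 + 6)))² = (¼ + (-3 + (√((-2)² + (1 + 6)²))²))² = (¼ + (-3 + (√(4 + 7²))²))² = (¼ + (-3 + (√(4 + 49))²))² = (¼ + (-3 + (√53)²))² = (¼ + (-3 + 53))² = (¼ + 50)² = (201/4)² = 40401/16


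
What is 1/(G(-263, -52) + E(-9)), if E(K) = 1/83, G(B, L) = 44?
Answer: 83/3653 ≈ 0.022721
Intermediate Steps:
E(K) = 1/83
1/(G(-263, -52) + E(-9)) = 1/(44 + 1/83) = 1/(3653/83) = 83/3653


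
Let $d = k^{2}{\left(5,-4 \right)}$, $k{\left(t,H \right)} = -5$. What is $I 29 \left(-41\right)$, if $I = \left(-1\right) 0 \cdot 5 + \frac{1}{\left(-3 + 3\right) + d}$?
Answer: $- \frac{1189}{25} \approx -47.56$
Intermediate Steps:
$d = 25$ ($d = \left(-5\right)^{2} = 25$)
$I = \frac{1}{25}$ ($I = \left(-1\right) 0 \cdot 5 + \frac{1}{\left(-3 + 3\right) + 25} = 0 \cdot 5 + \frac{1}{0 + 25} = 0 + \frac{1}{25} = \frac{1}{25} \approx 0.04$)
$I 29 \left(-41\right) = \frac{1}{25} \cdot 29 \left(-41\right) = \frac{29}{25} \left(-41\right) = - \frac{1189}{25}$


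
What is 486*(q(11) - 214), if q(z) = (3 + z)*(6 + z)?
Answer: 11664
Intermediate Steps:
486*(q(11) - 214) = 486*((18 + 11² + 9*11) - 214) = 486*((18 + 121 + 99) - 214) = 486*(238 - 214) = 486*24 = 11664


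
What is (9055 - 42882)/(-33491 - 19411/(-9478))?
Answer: 45801758/45344041 ≈ 1.0101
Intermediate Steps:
(9055 - 42882)/(-33491 - 19411/(-9478)) = -33827/(-33491 - 19411*(-1/9478)) = -33827/(-33491 + 2773/1354) = -33827/(-45344041/1354) = -33827*(-1354/45344041) = 45801758/45344041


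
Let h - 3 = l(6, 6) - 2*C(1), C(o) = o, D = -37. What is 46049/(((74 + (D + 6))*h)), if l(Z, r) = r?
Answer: 46049/301 ≈ 152.99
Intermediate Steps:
h = 7 (h = 3 + (6 - 2*1) = 3 + (6 - 2) = 3 + 4 = 7)
46049/(((74 + (D + 6))*h)) = 46049/(((74 + (-37 + 6))*7)) = 46049/(((74 - 31)*7)) = 46049/((43*7)) = 46049/301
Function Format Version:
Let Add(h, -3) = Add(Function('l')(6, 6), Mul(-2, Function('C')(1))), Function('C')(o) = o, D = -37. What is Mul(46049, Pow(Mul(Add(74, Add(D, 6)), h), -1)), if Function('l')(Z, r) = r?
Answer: Rational(46049, 301) ≈ 152.99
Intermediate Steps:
h = 7 (h = Add(3, Add(6, Mul(-2, 1))) = Add(3, Add(6, -2)) = Add(3, 4) = 7)
Mul(46049, Pow(Mul(Add(74, Add(D, 6)), h), -1)) = Mul(46049, Pow(Mul(Add(74, Add(-37, 6)), 7), -1)) = Mul(46049, Pow(Mul(Add(74, -31), 7), -1)) = Mul(46049, Pow(Mul(43, 7), -1)) = Mul(46049, Pow(301, -1)) = Mul(46049, Rational(1, 301)) = Rational(46049, 301)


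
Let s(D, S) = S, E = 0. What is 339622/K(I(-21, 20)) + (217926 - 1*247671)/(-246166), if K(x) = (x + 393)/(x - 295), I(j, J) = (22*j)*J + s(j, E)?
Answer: 797158579671835/2177830602 ≈ 3.6603e+5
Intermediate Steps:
I(j, J) = 22*J*j (I(j, J) = (22*j)*J + 0 = 22*J*j + 0 = 22*J*j)
K(x) = (393 + x)/(-295 + x)
339622/K(I(-21, 20)) + (217926 - 1*247671)/(-246166) = 339622/(((393 + 22*20*(-21))/(-295 + 22*20*(-21)))) + (217926 - 1*247671)/(-246166) = 339622/(((393 - 9240)/(-295 - 9240))) + (217926 - 247671)*(-1/246166) = 339622/((-8847/(-9535))) - 29745*(-1/246166) = 339622/((-1/9535*(-8847))) + 29745/246166 = 339622/(8847/9535) + 29745/246166 = 339622*(9535/8847) + 29745/246166 = 3238295770/8847 + 29745/246166 = 797158579671835/2177830602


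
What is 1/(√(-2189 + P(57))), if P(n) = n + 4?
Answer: -I*√133/532 ≈ -0.021678*I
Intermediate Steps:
P(n) = 4 + n
1/(√(-2189 + P(57))) = 1/(√(-2189 + (4 + 57))) = 1/(√(-2189 + 61)) = 1/(√(-2128)) = 1/(4*I*√133) = -I*√133/532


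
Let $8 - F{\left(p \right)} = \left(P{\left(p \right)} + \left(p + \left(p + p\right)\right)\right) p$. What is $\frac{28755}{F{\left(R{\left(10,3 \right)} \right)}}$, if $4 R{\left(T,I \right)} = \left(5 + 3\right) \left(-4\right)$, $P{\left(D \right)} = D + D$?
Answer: $- \frac{9585}{104} \approx -92.163$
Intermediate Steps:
$P{\left(D \right)} = 2 D$
$R{\left(T,I \right)} = -8$ ($R{\left(T,I \right)} = \frac{\left(5 + 3\right) \left(-4\right)}{4} = \frac{8 \left(-4\right)}{4} = \frac{1}{4} \left(-32\right) = -8$)
$F{\left(p \right)} = 8 - 5 p^{2}$ ($F{\left(p \right)} = 8 - \left(2 p + \left(p + \left(p + p\right)\right)\right) p = 8 - \left(2 p + \left(p + 2 p\right)\right) p = 8 - \left(2 p + 3 p\right) p = 8 - 5 p p = 8 - 5 p^{2}$)
$\frac{28755}{F{\left(R{\left(10,3 \right)} \right)}} = \frac{28755}{8 - 5 \left(-8\right)^{2}} = \frac{28755}{8 - 320} = \frac{28755}{-312} = 28755 \left(- \frac{1}{312}\right) = - \frac{9585}{104}$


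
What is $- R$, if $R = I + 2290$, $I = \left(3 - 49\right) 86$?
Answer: $1666$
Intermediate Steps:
$I = -3956$ ($I = \left(-46\right) 86 = -3956$)
$R = -1666$ ($R = -3956 + 2290 = -1666$)
$- R = \left(-1\right) \left(-1666\right) = 1666$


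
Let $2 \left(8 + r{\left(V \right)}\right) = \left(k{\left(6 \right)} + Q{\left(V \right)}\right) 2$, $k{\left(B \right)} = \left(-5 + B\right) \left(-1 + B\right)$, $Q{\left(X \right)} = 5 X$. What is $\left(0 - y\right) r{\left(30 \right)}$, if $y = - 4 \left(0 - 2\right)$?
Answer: $-1176$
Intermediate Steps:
$y = 8$ ($y = - 4 \left(0 - 2\right) = \left(-4\right) \left(-2\right) = 8$)
$k{\left(B \right)} = \left(-1 + B\right) \left(-5 + B\right)$
$r{\left(V \right)} = -3 + 5 V$ ($r{\left(V \right)} = -8 + \frac{\left(\left(5 + 6^{2} - 36\right) + 5 V\right) 2}{2} = -8 + \frac{\left(\left(5 + 36 - 36\right) + 5 V\right) 2}{2} = -8 + \frac{\left(5 + 5 V\right) 2}{2} = -8 + \frac{10 + 10 V}{2} = -8 + \left(5 + 5 V\right) = -3 + 5 V$)
$\left(0 - y\right) r{\left(30 \right)} = \left(0 - 8\right) \left(-3 + 5 \cdot 30\right) = \left(0 - 8\right) \left(-3 + 150\right) = \left(-8\right) 147 = -1176$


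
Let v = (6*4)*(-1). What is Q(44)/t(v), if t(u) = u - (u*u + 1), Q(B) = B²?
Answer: -1936/601 ≈ -3.2213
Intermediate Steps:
v = -24 (v = 24*(-1) = -24)
t(u) = -1 + u - u² (t(u) = u - (u² + 1) = u - (1 + u²) = u + (-1 - u²) = -1 + u - u²)
Q(44)/t(v) = 44²/(-1 - 24 - 1*(-24)²) = 1936/(-1 - 24 - 1*576) = 1936/(-1 - 24 - 576) = 1936/(-601) = 1936*(-1/601) = -1936/601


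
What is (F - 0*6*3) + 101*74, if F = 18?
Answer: 7492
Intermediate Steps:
(F - 0*6*3) + 101*74 = (18 - 0*6*3) + 101*74 = (18 - 0*3) + 7474 = (18 - 1*0) + 7474 = (18 + 0) + 7474 = 18 + 7474 = 7492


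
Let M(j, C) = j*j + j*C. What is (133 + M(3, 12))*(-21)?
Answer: -3738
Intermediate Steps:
M(j, C) = j² + C*j
(133 + M(3, 12))*(-21) = (133 + 3*(12 + 3))*(-21) = (133 + 3*15)*(-21) = (133 + 45)*(-21) = 178*(-21) = -3738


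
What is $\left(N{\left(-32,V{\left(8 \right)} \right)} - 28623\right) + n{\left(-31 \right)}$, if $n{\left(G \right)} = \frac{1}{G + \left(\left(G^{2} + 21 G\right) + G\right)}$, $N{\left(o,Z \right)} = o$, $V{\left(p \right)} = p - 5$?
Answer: $- \frac{7106439}{248} \approx -28655.0$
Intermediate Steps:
$V{\left(p \right)} = -5 + p$
$n{\left(G \right)} = \frac{1}{G^{2} + 23 G}$ ($n{\left(G \right)} = \frac{1}{G + \left(G^{2} + 22 G\right)} = \frac{1}{G^{2} + 23 G}$)
$\left(N{\left(-32,V{\left(8 \right)} \right)} - 28623\right) + n{\left(-31 \right)} = \left(-32 - 28623\right) + \frac{1}{\left(-31\right) \left(23 - 31\right)} = -28655 - \frac{1}{31 \left(-8\right)} = -28655 - - \frac{1}{248} = -28655 + \frac{1}{248} = - \frac{7106439}{248}$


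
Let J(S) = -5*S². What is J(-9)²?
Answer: 164025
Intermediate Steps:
J(-9)² = (-5*(-9)²)² = (-5*81)² = (-405)² = 164025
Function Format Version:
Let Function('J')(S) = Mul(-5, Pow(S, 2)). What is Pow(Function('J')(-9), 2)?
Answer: 164025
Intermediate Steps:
Pow(Function('J')(-9), 2) = Pow(Mul(-5, Pow(-9, 2)), 2) = Pow(Mul(-5, 81), 2) = Pow(-405, 2) = 164025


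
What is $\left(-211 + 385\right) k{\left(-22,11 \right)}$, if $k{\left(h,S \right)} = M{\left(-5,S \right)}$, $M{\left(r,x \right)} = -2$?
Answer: $-348$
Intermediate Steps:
$k{\left(h,S \right)} = -2$
$\left(-211 + 385\right) k{\left(-22,11 \right)} = \left(-211 + 385\right) \left(-2\right) = 174 \left(-2\right) = -348$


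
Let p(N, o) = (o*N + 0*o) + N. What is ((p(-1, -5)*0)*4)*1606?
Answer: 0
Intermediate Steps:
p(N, o) = N + N*o (p(N, o) = (N*o + 0) + N = N*o + N = N + N*o)
((p(-1, -5)*0)*4)*1606 = ((-(1 - 5)*0)*4)*1606 = ((-1*(-4)*0)*4)*1606 = ((4*0)*4)*1606 = (0*4)*1606 = 0*1606 = 0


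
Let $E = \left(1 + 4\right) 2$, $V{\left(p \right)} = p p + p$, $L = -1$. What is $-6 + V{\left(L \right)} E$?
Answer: $-6$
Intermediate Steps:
$V{\left(p \right)} = p + p^{2}$ ($V{\left(p \right)} = p^{2} + p = p + p^{2}$)
$E = 10$ ($E = 5 \cdot 2 = 10$)
$-6 + V{\left(L \right)} E = -6 + - (1 - 1) 10 = -6 + \left(-1\right) 0 \cdot 10 = -6 + 0 \cdot 10 = -6 + 0 = -6$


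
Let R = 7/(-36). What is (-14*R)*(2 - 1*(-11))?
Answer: 637/18 ≈ 35.389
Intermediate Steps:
R = -7/36 (R = 7*(-1/36) = -7/36 ≈ -0.19444)
(-14*R)*(2 - 1*(-11)) = (-14*(-7/36))*(2 - 1*(-11)) = 49*(2 + 11)/18 = (49/18)*13 = 637/18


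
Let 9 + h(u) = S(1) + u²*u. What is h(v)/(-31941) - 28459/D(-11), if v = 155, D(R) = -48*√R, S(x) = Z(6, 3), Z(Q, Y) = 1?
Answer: -19703/169 - 28459*I*√11/528 ≈ -116.59 - 178.76*I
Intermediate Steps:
S(x) = 1
h(u) = -8 + u³ (h(u) = -9 + (1 + u²*u) = -9 + (1 + u³) = -8 + u³)
h(v)/(-31941) - 28459/D(-11) = (-8 + 155³)/(-31941) - 28459*I*√11/528 = (-8 + 3723875)*(-1/31941) - 28459*I*√11/528 = 3723867*(-1/31941) - 28459*I*√11/528 = -19703/169 - 28459*I*√11/528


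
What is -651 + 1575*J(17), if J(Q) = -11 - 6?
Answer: -27426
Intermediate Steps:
J(Q) = -17
-651 + 1575*J(17) = -651 + 1575*(-17) = -651 - 26775 = -27426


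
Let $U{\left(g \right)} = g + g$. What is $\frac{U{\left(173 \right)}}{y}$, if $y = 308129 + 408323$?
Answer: $\frac{173}{358226} \approx 0.00048294$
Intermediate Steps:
$U{\left(g \right)} = 2 g$
$y = 716452$
$\frac{U{\left(173 \right)}}{y} = \frac{2 \cdot 173}{716452} = 346 \cdot \frac{1}{716452} = \frac{173}{358226}$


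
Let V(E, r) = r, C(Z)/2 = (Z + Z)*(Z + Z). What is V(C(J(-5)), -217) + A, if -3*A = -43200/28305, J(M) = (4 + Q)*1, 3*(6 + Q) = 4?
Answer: -136173/629 ≈ -216.49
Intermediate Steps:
Q = -14/3 (Q = -6 + (⅓)*4 = -6 + 4/3 = -14/3 ≈ -4.6667)
J(M) = -⅔ (J(M) = (4 - 14/3)*1 = -⅔*1 = -⅔)
C(Z) = 8*Z² (C(Z) = 2*((Z + Z)*(Z + Z)) = 2*((2*Z)*(2*Z)) = 2*(4*Z²) = 8*Z²)
A = 320/629 (A = -(-14400)/28305 = -⅓*(-960/629) = 320/629 ≈ 0.50874)
V(C(J(-5)), -217) + A = -217 + 320/629 = -136173/629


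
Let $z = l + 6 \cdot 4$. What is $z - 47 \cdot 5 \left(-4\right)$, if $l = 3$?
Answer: $967$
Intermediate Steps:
$z = 27$ ($z = 3 + 6 \cdot 4 = 3 + 24 = 27$)
$z - 47 \cdot 5 \left(-4\right) = 27 - 47 \cdot 5 \left(-4\right) = 27 - -940 = 27 + 940 = 967$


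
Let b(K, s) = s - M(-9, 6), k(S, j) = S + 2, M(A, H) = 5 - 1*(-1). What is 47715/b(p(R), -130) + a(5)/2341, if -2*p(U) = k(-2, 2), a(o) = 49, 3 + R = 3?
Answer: -111694151/318376 ≈ -350.82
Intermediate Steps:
R = 0 (R = -3 + 3 = 0)
M(A, H) = 6 (M(A, H) = 5 + 1 = 6)
k(S, j) = 2 + S
p(U) = 0 (p(U) = -(2 - 2)/2 = -1/2*0 = 0)
b(K, s) = -6 + s (b(K, s) = s - 1*6 = s - 6 = -6 + s)
47715/b(p(R), -130) + a(5)/2341 = 47715/(-6 - 130) + 49/2341 = 47715/(-136) + 49*(1/2341) = 47715*(-1/136) + 49/2341 = -47715/136 + 49/2341 = -111694151/318376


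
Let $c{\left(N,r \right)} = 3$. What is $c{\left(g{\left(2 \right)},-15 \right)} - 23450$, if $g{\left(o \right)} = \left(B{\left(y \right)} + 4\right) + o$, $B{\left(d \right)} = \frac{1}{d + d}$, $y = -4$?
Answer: $-23447$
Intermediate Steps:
$B{\left(d \right)} = \frac{1}{2 d}$
$g{\left(o \right)} = \frac{31}{8} + o$ ($g{\left(o \right)} = \left(\frac{1}{2 \left(-4\right)} + 4\right) + o = \left(\frac{1}{2} \left(- \frac{1}{4}\right) + 4\right) + o = \left(- \frac{1}{8} + 4\right) + o = \frac{31}{8} + o$)
$c{\left(g{\left(2 \right)},-15 \right)} - 23450 = 3 - 23450 = -23447$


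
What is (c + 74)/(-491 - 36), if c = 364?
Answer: -438/527 ≈ -0.83112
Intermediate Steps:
(c + 74)/(-491 - 36) = (364 + 74)/(-491 - 36) = 438/(-527) = 438*(-1/527) = -438/527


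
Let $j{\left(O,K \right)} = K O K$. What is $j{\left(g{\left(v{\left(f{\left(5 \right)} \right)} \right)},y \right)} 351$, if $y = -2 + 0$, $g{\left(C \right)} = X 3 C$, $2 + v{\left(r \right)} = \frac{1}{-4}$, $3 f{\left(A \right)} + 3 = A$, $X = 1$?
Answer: $-9477$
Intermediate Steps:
$f{\left(A \right)} = -1 + \frac{A}{3}$
$v{\left(r \right)} = - \frac{9}{4}$ ($v{\left(r \right)} = -2 + \frac{1}{-4} = -2 - \frac{1}{4} = - \frac{9}{4}$)
$g{\left(C \right)} = 3 C$ ($g{\left(C \right)} = 1 \cdot 3 C = 3 C$)
$y = -2$
$j{\left(O,K \right)} = O K^{2}$
$j{\left(g{\left(v{\left(f{\left(5 \right)} \right)} \right)},y \right)} 351 = 3 \left(- \frac{9}{4}\right) \left(-2\right)^{2} \cdot 351 = \left(- \frac{27}{4}\right) 4 \cdot 351 = \left(-27\right) 351 = -9477$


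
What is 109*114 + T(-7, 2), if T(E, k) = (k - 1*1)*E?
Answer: 12419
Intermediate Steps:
T(E, k) = E*(-1 + k) (T(E, k) = (k - 1)*E = (-1 + k)*E = E*(-1 + k))
109*114 + T(-7, 2) = 109*114 - 7*(-1 + 2) = 12426 - 7*1 = 12426 - 7 = 12419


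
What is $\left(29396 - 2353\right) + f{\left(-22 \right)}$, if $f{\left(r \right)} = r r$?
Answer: $27527$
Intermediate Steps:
$f{\left(r \right)} = r^{2}$
$\left(29396 - 2353\right) + f{\left(-22 \right)} = \left(29396 - 2353\right) + \left(-22\right)^{2} = 27043 + 484 = 27527$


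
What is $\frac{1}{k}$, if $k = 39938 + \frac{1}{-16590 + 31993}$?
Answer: $\frac{15403}{615165015} \approx 2.5039 \cdot 10^{-5}$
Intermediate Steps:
$k = \frac{615165015}{15403}$ ($k = 39938 + \frac{1}{15403} = \frac{615165015}{15403} \approx 39938.0$)
$\frac{1}{k} = \frac{1}{\frac{615165015}{15403}} = \frac{15403}{615165015}$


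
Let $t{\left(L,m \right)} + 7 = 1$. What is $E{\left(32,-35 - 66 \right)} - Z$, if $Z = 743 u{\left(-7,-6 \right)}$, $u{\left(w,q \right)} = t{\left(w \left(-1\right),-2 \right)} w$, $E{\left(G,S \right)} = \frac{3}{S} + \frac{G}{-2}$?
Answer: $- \frac{3153425}{101} \approx -31222.0$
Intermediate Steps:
$t{\left(L,m \right)} = -6$ ($t{\left(L,m \right)} = -7 + 1 = -6$)
$E{\left(G,S \right)} = \frac{3}{S} - \frac{G}{2}$ ($E{\left(G,S \right)} = \frac{3}{S} + G \left(- \frac{1}{2}\right) = \frac{3}{S} - \frac{G}{2}$)
$u{\left(w,q \right)} = - 6 w$
$Z = 31206$ ($Z = 743 \left(\left(-6\right) \left(-7\right)\right) = 743 \cdot 42 = 31206$)
$E{\left(32,-35 - 66 \right)} - Z = \left(\frac{3}{-35 - 66} - 16\right) - 31206 = \left(\frac{3}{-101} - 16\right) - 31206 = \left(3 \left(- \frac{1}{101}\right) - 16\right) - 31206 = \left(- \frac{3}{101} - 16\right) - 31206 = - \frac{1619}{101} - 31206 = - \frac{3153425}{101}$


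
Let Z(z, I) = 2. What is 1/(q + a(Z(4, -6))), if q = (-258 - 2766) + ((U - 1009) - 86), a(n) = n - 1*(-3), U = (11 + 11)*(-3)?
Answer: -1/4180 ≈ -0.00023923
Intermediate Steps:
U = -66 (U = 22*(-3) = -66)
a(n) = 3 + n (a(n) = n + 3 = 3 + n)
q = -4185 (q = (-258 - 2766) + ((-66 - 1009) - 86) = -3024 + (-1075 - 86) = -3024 - 1161 = -4185)
1/(q + a(Z(4, -6))) = 1/(-4185 + (3 + 2)) = 1/(-4185 + 5) = 1/(-4180) = -1/4180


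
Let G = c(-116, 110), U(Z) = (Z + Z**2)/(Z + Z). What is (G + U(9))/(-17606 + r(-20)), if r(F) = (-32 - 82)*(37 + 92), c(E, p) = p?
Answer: -115/32312 ≈ -0.0035590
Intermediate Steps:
U(Z) = (Z + Z**2)/(2*Z) (U(Z) = (Z + Z**2)/((2*Z)) = (Z + Z**2)*(1/(2*Z)) = (Z + Z**2)/(2*Z))
G = 110
r(F) = -14706 (r(F) = -114*129 = -14706)
(G + U(9))/(-17606 + r(-20)) = (110 + (1/2 + (1/2)*9))/(-17606 - 14706) = (110 + (1/2 + 9/2))/(-32312) = (110 + 5)*(-1/32312) = 115*(-1/32312) = -115/32312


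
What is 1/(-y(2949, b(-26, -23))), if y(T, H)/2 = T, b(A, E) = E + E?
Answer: -1/5898 ≈ -0.00016955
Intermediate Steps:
b(A, E) = 2*E
y(T, H) = 2*T
1/(-y(2949, b(-26, -23))) = 1/(-2*2949) = 1/(-1*5898) = 1/(-5898) = -1/5898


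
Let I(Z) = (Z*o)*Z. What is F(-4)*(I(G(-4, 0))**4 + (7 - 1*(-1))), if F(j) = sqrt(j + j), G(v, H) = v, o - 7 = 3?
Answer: 1310720016*I*sqrt(2) ≈ 1.8536e+9*I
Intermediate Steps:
o = 10 (o = 7 + 3 = 10)
I(Z) = 10*Z**2 (I(Z) = (Z*10)*Z = (10*Z)*Z = 10*Z**2)
F(j) = sqrt(2)*sqrt(j) (F(j) = sqrt(2*j) = sqrt(2)*sqrt(j))
F(-4)*(I(G(-4, 0))**4 + (7 - 1*(-1))) = (sqrt(2)*sqrt(-4))*((10*(-4)**2)**4 + (7 - 1*(-1))) = (sqrt(2)*(2*I))*((10*16)**4 + (7 + 1)) = (2*I*sqrt(2))*(160**4 + 8) = (2*I*sqrt(2))*(655360000 + 8) = (2*I*sqrt(2))*655360008 = 1310720016*I*sqrt(2)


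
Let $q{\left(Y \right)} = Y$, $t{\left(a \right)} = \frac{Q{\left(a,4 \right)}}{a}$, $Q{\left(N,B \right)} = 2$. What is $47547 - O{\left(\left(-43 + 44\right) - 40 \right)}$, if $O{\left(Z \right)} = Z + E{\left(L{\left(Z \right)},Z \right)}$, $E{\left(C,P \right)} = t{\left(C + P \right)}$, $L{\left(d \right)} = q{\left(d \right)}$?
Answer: $\frac{1855855}{39} \approx 47586.0$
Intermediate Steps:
$t{\left(a \right)} = \frac{2}{a}$
$L{\left(d \right)} = d$
$E{\left(C,P \right)} = \frac{2}{C + P}$
$O{\left(Z \right)} = Z + \frac{1}{Z}$ ($O{\left(Z \right)} = Z + \frac{2}{Z + Z} = Z + \frac{2}{2 Z} = Z + 2 \frac{1}{2 Z} = Z + \frac{1}{Z}$)
$47547 - O{\left(\left(-43 + 44\right) - 40 \right)} = 47547 - \left(\left(\left(-43 + 44\right) - 40\right) + \frac{1}{\left(-43 + 44\right) - 40}\right) = 47547 - \left(\left(1 - 40\right) + \frac{1}{1 - 40}\right) = 47547 - \left(-39 + \frac{1}{-39}\right) = 47547 - \left(-39 - \frac{1}{39}\right) = 47547 - - \frac{1522}{39} = 47547 + \frac{1522}{39} = \frac{1855855}{39}$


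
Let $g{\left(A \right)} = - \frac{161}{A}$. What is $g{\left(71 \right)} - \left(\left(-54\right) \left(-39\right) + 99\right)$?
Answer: $- \frac{156716}{71} \approx -2207.3$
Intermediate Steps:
$g{\left(71 \right)} - \left(\left(-54\right) \left(-39\right) + 99\right) = - \frac{161}{71} - \left(\left(-54\right) \left(-39\right) + 99\right) = \left(-161\right) \frac{1}{71} - \left(2106 + 99\right) = - \frac{161}{71} - 2205 = - \frac{156716}{71}$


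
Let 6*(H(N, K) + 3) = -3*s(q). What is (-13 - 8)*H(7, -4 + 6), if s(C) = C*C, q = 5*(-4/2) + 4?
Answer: 441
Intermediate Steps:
q = -6 (q = 5*(-4*½) + 4 = 5*(-2) + 4 = -10 + 4 = -6)
s(C) = C²
H(N, K) = -21 (H(N, K) = -3 + (-3*(-6)²)/6 = -3 + (-3*36)/6 = -3 + (⅙)*(-108) = -3 - 18 = -21)
(-13 - 8)*H(7, -4 + 6) = (-13 - 8)*(-21) = -21*(-21) = 441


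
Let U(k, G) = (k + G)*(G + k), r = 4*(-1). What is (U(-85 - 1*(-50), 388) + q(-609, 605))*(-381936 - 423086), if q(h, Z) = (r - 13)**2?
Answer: -100545637756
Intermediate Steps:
r = -4
U(k, G) = (G + k)**2 (U(k, G) = (G + k)*(G + k) = (G + k)**2)
q(h, Z) = 289 (q(h, Z) = (-4 - 13)**2 = (-17)**2 = 289)
(U(-85 - 1*(-50), 388) + q(-609, 605))*(-381936 - 423086) = ((388 + (-85 - 1*(-50)))**2 + 289)*(-381936 - 423086) = ((388 + (-85 + 50))**2 + 289)*(-805022) = ((388 - 35)**2 + 289)*(-805022) = (353**2 + 289)*(-805022) = (124609 + 289)*(-805022) = 124898*(-805022) = -100545637756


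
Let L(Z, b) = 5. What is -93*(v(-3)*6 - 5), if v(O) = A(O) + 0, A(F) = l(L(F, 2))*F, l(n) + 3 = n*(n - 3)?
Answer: 12183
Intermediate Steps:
l(n) = -3 + n*(-3 + n) (l(n) = -3 + n*(n - 3) = -3 + n*(-3 + n))
A(F) = 7*F (A(F) = (-3 + 5**2 - 3*5)*F = (-3 + 25 - 15)*F = 7*F)
v(O) = 7*O (v(O) = 7*O + 0 = 7*O)
-93*(v(-3)*6 - 5) = -93*((7*(-3))*6 - 5) = -93*(-21*6 - 5) = -93*(-126 - 5) = -93*(-131) = 12183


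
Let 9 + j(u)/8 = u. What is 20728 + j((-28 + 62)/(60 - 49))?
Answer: 227488/11 ≈ 20681.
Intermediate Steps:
j(u) = -72 + 8*u
20728 + j((-28 + 62)/(60 - 49)) = 20728 + (-72 + 8*((-28 + 62)/(60 - 49))) = 20728 + (-72 + 8*(34/11)) = 20728 + (-72 + 272/11) = 20728 - 520/11 = 227488/11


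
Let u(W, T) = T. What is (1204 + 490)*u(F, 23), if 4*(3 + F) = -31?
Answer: 38962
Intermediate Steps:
F = -43/4 (F = -3 + (¼)*(-31) = -3 - 31/4 = -43/4 ≈ -10.750)
(1204 + 490)*u(F, 23) = (1204 + 490)*23 = 1694*23 = 38962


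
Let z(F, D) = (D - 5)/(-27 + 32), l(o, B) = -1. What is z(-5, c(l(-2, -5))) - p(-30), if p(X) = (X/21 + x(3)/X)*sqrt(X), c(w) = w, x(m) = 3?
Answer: -6/5 + 107*I*sqrt(30)/70 ≈ -1.2 + 8.3723*I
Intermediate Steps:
z(F, D) = -1 + D/5 (z(F, D) = (-5 + D)/5 = (-5 + D)*(1/5) = -1 + D/5)
p(X) = sqrt(X)*(3/X + X/21) (p(X) = (X/21 + 3/X)*sqrt(X) = (3/X + X/21)*sqrt(X) = sqrt(X)*(3/X + X/21))
z(-5, c(l(-2, -5))) - p(-30) = (-1 + (1/5)*(-1)) - (63 + (-30)**2)/(21*sqrt(-30)) = (-1 - 1/5) - (-I*sqrt(30)/30)*(63 + 900)/21 = -6/5 - (-I*sqrt(30)/30)*963/21 = -6/5 - (-107)*I*sqrt(30)/70 = -6/5 + 107*I*sqrt(30)/70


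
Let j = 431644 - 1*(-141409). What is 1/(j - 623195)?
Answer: -1/50142 ≈ -1.9943e-5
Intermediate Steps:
j = 573053 (j = 431644 + 141409 = 573053)
1/(j - 623195) = 1/(573053 - 623195) = 1/(-50142) = -1/50142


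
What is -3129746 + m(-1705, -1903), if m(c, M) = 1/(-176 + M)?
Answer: -6506741935/2079 ≈ -3.1297e+6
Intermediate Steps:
-3129746 + m(-1705, -1903) = -3129746 + 1/(-176 - 1903) = -3129746 + 1/(-2079) = -3129746 - 1/2079 = -6506741935/2079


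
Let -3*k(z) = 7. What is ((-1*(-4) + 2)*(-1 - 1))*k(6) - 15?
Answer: 13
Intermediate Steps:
k(z) = -7/3 (k(z) = -⅓*7 = -7/3)
((-1*(-4) + 2)*(-1 - 1))*k(6) - 15 = ((-1*(-4) + 2)*(-1 - 1))*(-7/3) - 15 = ((4 + 2)*(-2))*(-7/3) - 15 = (6*(-2))*(-7/3) - 15 = -12*(-7/3) - 15 = 28 - 15 = 13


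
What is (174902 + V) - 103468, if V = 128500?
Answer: 199934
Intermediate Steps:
(174902 + V) - 103468 = (174902 + 128500) - 103468 = 303402 - 103468 = 199934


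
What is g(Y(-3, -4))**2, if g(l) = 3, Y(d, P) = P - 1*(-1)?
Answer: 9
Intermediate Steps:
Y(d, P) = 1 + P (Y(d, P) = P + 1 = 1 + P)
g(Y(-3, -4))**2 = 3**2 = 9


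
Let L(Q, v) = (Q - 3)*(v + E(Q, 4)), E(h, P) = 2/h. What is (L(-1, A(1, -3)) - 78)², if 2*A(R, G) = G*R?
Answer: 4096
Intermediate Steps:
A(R, G) = G*R/2 (A(R, G) = (G*R)/2 = G*R/2)
L(Q, v) = (-3 + Q)*(v + 2/Q) (L(Q, v) = (Q - 3)*(v + 2/Q) = (-3 + Q)*(v + 2/Q))
(L(-1, A(1, -3)) - 78)² = ((2 - 6/(-1) - 3*(-3)/2 - (-3)/2) - 78)² = ((2 - 6*(-1) - 3*(-3/2) - 1*(-3/2)) - 78)² = ((2 + 6 + 9/2 + 3/2) - 78)² = (14 - 78)² = (-64)² = 4096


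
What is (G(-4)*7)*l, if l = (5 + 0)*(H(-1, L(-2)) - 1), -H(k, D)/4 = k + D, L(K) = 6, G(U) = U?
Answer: 2940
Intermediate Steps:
H(k, D) = -4*D - 4*k (H(k, D) = -4*(k + D) = -4*(D + k) = -4*D - 4*k)
l = -105 (l = (5 + 0)*((-4*6 - 4*(-1)) - 1) = 5*((-24 + 4) - 1) = 5*(-20 - 1) = 5*(-21) = -105)
(G(-4)*7)*l = -4*7*(-105) = -28*(-105) = 2940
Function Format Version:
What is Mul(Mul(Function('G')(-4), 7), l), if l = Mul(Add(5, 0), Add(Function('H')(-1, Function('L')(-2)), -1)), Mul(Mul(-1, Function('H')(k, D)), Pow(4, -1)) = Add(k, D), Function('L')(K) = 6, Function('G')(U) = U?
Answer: 2940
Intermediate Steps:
Function('H')(k, D) = Add(Mul(-4, D), Mul(-4, k)) (Function('H')(k, D) = Mul(-4, Add(k, D)) = Mul(-4, Add(D, k)) = Add(Mul(-4, D), Mul(-4, k)))
l = -105 (l = Mul(Add(5, 0), Add(Add(Mul(-4, 6), Mul(-4, -1)), -1)) = Mul(5, Add(Add(-24, 4), -1)) = Mul(5, Add(-20, -1)) = Mul(5, -21) = -105)
Mul(Mul(Function('G')(-4), 7), l) = Mul(Mul(-4, 7), -105) = Mul(-28, -105) = 2940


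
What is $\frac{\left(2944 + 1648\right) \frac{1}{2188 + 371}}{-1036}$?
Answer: $- \frac{164}{94683} \approx -0.0017321$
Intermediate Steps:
$\frac{\left(2944 + 1648\right) \frac{1}{2188 + 371}}{-1036} = \frac{4592}{2559} \left(- \frac{1}{1036}\right) = - \frac{164}{94683}$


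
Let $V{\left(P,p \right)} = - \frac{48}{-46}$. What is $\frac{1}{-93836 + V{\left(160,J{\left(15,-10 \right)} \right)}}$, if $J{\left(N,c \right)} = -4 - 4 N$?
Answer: $- \frac{23}{2158204} \approx -1.0657 \cdot 10^{-5}$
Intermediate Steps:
$V{\left(P,p \right)} = \frac{24}{23}$ ($V{\left(P,p \right)} = \left(-48\right) \left(- \frac{1}{46}\right) = \frac{24}{23}$)
$\frac{1}{-93836 + V{\left(160,J{\left(15,-10 \right)} \right)}} = \frac{1}{-93836 + \frac{24}{23}} = \frac{1}{- \frac{2158204}{23}} = - \frac{23}{2158204}$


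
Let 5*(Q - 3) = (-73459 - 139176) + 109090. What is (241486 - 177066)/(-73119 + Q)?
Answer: -12884/18765 ≈ -0.68660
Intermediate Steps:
Q = -20706 (Q = 3 + ((-73459 - 139176) + 109090)/5 = 3 + (-212635 + 109090)/5 = 3 + (⅕)*(-103545) = 3 - 20709 = -20706)
(241486 - 177066)/(-73119 + Q) = (241486 - 177066)/(-73119 - 20706) = 64420/(-93825) = 64420*(-1/93825) = -12884/18765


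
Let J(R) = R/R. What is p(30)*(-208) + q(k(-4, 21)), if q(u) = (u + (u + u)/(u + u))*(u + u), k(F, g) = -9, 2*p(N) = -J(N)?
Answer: 248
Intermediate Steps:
J(R) = 1
p(N) = -½ (p(N) = (-1*1)/2 = (½)*(-1) = -½)
q(u) = 2*u*(1 + u) (q(u) = (u + (2*u)/((2*u)))*(2*u) = (u + (2*u)*(1/(2*u)))*(2*u) = (u + 1)*(2*u) = (1 + u)*(2*u) = 2*u*(1 + u))
p(30)*(-208) + q(k(-4, 21)) = -½*(-208) + 2*(-9)*(1 - 9) = 104 + 2*(-9)*(-8) = 104 + 144 = 248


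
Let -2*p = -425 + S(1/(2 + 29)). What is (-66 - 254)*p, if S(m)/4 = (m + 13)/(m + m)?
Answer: 61280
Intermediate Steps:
S(m) = 2*(13 + m)/m (S(m) = 4*((m + 13)/(m + m)) = 4*((13 + m)/((2*m))) = 4*((13 + m)*(1/(2*m))) = 4*((13 + m)/(2*m)) = 2*(13 + m)/m)
p = -383/2 (p = -(-425 + (2 + 26/(1/(2 + 29))))/2 = -(-425 + (2 + 26/(1/31)))/2 = -(-425 + (2 + 26*31))/2 = -(-425 + (2 + 806))/2 = -(-425 + 808)/2 = -½*383 = -383/2 ≈ -191.50)
(-66 - 254)*p = (-66 - 254)*(-383/2) = -320*(-383/2) = 61280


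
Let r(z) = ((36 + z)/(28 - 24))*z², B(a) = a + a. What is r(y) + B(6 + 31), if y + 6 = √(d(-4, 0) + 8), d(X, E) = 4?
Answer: 398 - 156*√3 ≈ 127.80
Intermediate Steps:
y = -6 + 2*√3 (y = -6 + √(4 + 8) = -6 + √12 = -6 + 2*√3 ≈ -2.5359)
B(a) = 2*a
r(z) = z²*(9 + z/4) (r(z) = ((36 + z)/4)*z² = ((36 + z)*(¼))*z² = (9 + z/4)*z² = z²*(9 + z/4))
r(y) + B(6 + 31) = (-6 + 2*√3)²*(36 + (-6 + 2*√3))/4 + 2*(6 + 31) = (-6 + 2*√3)²*(30 + 2*√3)/4 + 2*37 = (-6 + 2*√3)²*(30 + 2*√3)/4 + 74 = 74 + (-6 + 2*√3)²*(30 + 2*√3)/4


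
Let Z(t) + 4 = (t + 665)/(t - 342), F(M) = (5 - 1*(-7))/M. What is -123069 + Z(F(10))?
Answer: -209719723/1704 ≈ -1.2308e+5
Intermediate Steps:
F(M) = 12/M (F(M) = (5 + 7)/M = 12/M)
Z(t) = -4 + (665 + t)/(-342 + t) (Z(t) = -4 + (t + 665)/(t - 342) = -4 + (665 + t)/(-342 + t))
-123069 + Z(F(10)) = -123069 + (2033 - 36/10)/(-342 + 12/10) = -123069 + (2033 - 36/10)/(-342 + 12*(⅒)) = -123069 + (2033 - 3*6/5)/(-342 + 6/5) = -123069 + (2033 - 18/5)/(-1704/5) = -123069 - 5/1704*10147/5 = -123069 - 10147/1704 = -209719723/1704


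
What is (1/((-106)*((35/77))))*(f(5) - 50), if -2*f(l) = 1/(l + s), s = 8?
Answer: 14311/13780 ≈ 1.0385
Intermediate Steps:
f(l) = -1/(2*(8 + l)) (f(l) = -1/(2*(l + 8)) = -1/(2*(8 + l)))
(1/((-106)*((35/77))))*(f(5) - 50) = (1/((-106)*((35/77))))*(-1/(16 + 2*5) - 50) = (-1/(106*(35*(1/77))))*(-1/(16 + 10) - 50) = (-1/(106*5/11))*(-1/26 - 50) = (-1/106*11/5)*(-1*1/26 - 50) = -11*(-1/26 - 50)/530 = -11/530*(-1301/26) = 14311/13780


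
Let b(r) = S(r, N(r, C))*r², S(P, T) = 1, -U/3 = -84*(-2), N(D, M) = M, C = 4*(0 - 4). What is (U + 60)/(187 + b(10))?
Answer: -444/287 ≈ -1.5470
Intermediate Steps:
C = -16 (C = 4*(-4) = -16)
U = -504 (U = -(-252)*(-2) = -3*168 = -504)
b(r) = r² (b(r) = 1*r² = r²)
(U + 60)/(187 + b(10)) = (-504 + 60)/(187 + 10²) = -444/(187 + 100) = -444/287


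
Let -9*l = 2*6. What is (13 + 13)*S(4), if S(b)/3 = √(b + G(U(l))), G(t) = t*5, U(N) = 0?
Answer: 156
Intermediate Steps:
l = -4/3 (l = -2*6/9 = -⅑*12 = -4/3 ≈ -1.3333)
G(t) = 5*t
S(b) = 3*√b (S(b) = 3*√(b + 5*0) = 3*√(b + 0) = 3*√b)
(13 + 13)*S(4) = (13 + 13)*(3*√4) = 26*(3*2) = 26*6 = 156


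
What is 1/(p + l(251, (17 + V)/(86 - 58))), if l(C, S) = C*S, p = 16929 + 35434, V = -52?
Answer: 4/208197 ≈ 1.9213e-5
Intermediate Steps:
p = 52363
1/(p + l(251, (17 + V)/(86 - 58))) = 1/(52363 + 251*((17 - 52)/(86 - 58))) = 1/(52363 + 251*(-35/28)) = 1/(52363 + 251*(-35*1/28)) = 1/(52363 + 251*(-5/4)) = 1/(52363 - 1255/4) = 1/(208197/4) = 4/208197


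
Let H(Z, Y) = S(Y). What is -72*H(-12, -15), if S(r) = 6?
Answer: -432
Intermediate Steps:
H(Z, Y) = 6
-72*H(-12, -15) = -72*6 = -432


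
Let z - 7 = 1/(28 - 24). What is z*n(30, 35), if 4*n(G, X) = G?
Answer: 435/8 ≈ 54.375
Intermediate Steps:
z = 29/4 (z = 7 + 1/(28 - 24) = 7 + 1/4 = 7 + ¼ = 29/4 ≈ 7.2500)
n(G, X) = G/4
z*n(30, 35) = 29*((¼)*30)/4 = (29/4)*(15/2) = 435/8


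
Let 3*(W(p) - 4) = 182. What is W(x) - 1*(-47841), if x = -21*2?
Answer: 143717/3 ≈ 47906.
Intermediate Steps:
x = -42
W(p) = 194/3 (W(p) = 4 + (⅓)*182 = 4 + 182/3 = 194/3)
W(x) - 1*(-47841) = 194/3 - 1*(-47841) = 194/3 + 47841 = 143717/3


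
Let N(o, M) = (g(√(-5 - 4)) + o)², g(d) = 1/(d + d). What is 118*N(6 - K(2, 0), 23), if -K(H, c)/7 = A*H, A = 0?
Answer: 76405/18 - 236*I ≈ 4244.7 - 236.0*I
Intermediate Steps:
K(H, c) = 0 (K(H, c) = -0*H = -7*0 = 0)
g(d) = 1/(2*d)
N(o, M) = (o - I/6)² (N(o, M) = (1/(2*(√(-5 - 4))) + o)² = (1/(2*(√(-9))) + o)² = (1/(2*((3*I))) + o)² = ((-I/3)/2 + o)² = (-I/6 + o)² = (o - I/6)²)
118*N(6 - K(2, 0), 23) = 118*((-I + 6*(6 - 1*0))²/36) = 118*((-I + 6*(6 + 0))²/36) = 118*((-I + 6*6)²/36) = 118*((-I + 36)²/36) = 118*((36 - I)²/36) = 59*(36 - I)²/18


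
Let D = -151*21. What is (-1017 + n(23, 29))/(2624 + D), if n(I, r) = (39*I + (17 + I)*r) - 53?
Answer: -987/547 ≈ -1.8044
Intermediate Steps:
n(I, r) = -53 + 39*I + r*(17 + I) (n(I, r) = (39*I + r*(17 + I)) - 53 = -53 + 39*I + r*(17 + I))
D = -3171
(-1017 + n(23, 29))/(2624 + D) = (-1017 + (-53 + 17*29 + 39*23 + 23*29))/(2624 - 3171) = (-1017 + (-53 + 493 + 897 + 667))/(-547) = (-1017 + 2004)*(-1/547) = 987*(-1/547) = -987/547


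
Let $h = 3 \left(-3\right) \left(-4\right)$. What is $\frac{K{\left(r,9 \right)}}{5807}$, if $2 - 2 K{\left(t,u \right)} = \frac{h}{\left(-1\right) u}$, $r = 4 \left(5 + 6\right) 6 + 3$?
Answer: $\frac{3}{5807} \approx 0.00051662$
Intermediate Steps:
$h = 36$ ($h = \left(-9\right) \left(-4\right) = 36$)
$r = 267$ ($r = 4 \cdot 11 \cdot 6 + 3 = 44 \cdot 6 + 3 = 264 + 3 = 267$)
$K{\left(t,u \right)} = 1 + \frac{18}{u}$ ($K{\left(t,u \right)} = 1 - \frac{36 \frac{1}{\left(-1\right) u}}{2} = 1 - \frac{36 \left(- \frac{1}{u}\right)}{2} = 1 - \frac{\left(-36\right) \frac{1}{u}}{2} = 1 + \frac{18}{u}$)
$\frac{K{\left(r,9 \right)}}{5807} = \frac{\frac{1}{9} \left(18 + 9\right)}{5807} = \frac{1}{9} \cdot 27 \cdot \frac{1}{5807} = 3 \cdot \frac{1}{5807} = \frac{3}{5807}$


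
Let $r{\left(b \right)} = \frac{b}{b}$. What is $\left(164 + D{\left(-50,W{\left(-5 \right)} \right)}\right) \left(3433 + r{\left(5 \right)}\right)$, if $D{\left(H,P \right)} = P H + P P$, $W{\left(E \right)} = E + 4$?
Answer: $738310$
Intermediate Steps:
$W{\left(E \right)} = 4 + E$
$r{\left(b \right)} = 1$
$D{\left(H,P \right)} = P^{2} + H P$ ($D{\left(H,P \right)} = H P + P^{2} = P^{2} + H P$)
$\left(164 + D{\left(-50,W{\left(-5 \right)} \right)}\right) \left(3433 + r{\left(5 \right)}\right) = \left(164 + \left(4 - 5\right) \left(-50 + \left(4 - 5\right)\right)\right) \left(3433 + 1\right) = \left(164 - \left(-50 - 1\right)\right) 3434 = \left(164 - -51\right) 3434 = \left(164 + 51\right) 3434 = 215 \cdot 3434 = 738310$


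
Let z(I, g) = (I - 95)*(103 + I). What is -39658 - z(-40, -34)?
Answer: -31153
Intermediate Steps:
z(I, g) = (-95 + I)*(103 + I)
-39658 - z(-40, -34) = -39658 - (-9785 + (-40)**2 + 8*(-40)) = -39658 - (-9785 + 1600 - 320) = -39658 - 1*(-8505) = -39658 + 8505 = -31153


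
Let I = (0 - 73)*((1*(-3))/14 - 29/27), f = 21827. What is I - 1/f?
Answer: 775971299/8250606 ≈ 94.050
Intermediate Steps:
I = 35551/378 (I = -73*(-3*1/14 - 29*1/27) = -73*(-3/14 - 29/27) = -73*(-487/378) = 35551/378 ≈ 94.050)
I - 1/f = 35551/378 - 1/21827 = 775971299/8250606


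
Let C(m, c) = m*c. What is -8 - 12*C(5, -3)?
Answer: 172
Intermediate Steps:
C(m, c) = c*m
-8 - 12*C(5, -3) = -8 - (-36)*5 = -8 - 12*(-15) = -8 + 180 = 172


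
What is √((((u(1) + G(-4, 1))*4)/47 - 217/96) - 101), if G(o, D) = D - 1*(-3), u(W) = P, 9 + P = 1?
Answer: I*√131820054/1128 ≈ 10.178*I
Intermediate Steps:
P = -8 (P = -9 + 1 = -8)
u(W) = -8
G(o, D) = 3 + D (G(o, D) = D + 3 = 3 + D)
√((((u(1) + G(-4, 1))*4)/47 - 217/96) - 101) = √((((-8 + (3 + 1))*4)/47 - 217/96) - 101) = √((((-8 + 4)*4)*(1/47) - 217*1/96) - 101) = √((-4*4*(1/47) - 217/96) - 101) = √((-16*1/47 - 217/96) - 101) = √((-16/47 - 217/96) - 101) = √(-11735/4512 - 101) = √(-467447/4512) = I*√131820054/1128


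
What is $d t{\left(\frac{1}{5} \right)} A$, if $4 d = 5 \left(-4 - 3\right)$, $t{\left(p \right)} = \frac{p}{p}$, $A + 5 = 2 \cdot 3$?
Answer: $- \frac{35}{4} \approx -8.75$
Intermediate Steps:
$A = 1$ ($A = -5 + 2 \cdot 3 = -5 + 6 = 1$)
$t{\left(p \right)} = 1$
$d = - \frac{35}{4}$ ($d = \frac{5 \left(-4 - 3\right)}{4} = \frac{5 \left(-7\right)}{4} = \frac{1}{4} \left(-35\right) = - \frac{35}{4} \approx -8.75$)
$d t{\left(\frac{1}{5} \right)} A = - \frac{35 \cdot 1 \cdot 1}{4} = \left(- \frac{35}{4}\right) 1 = - \frac{35}{4}$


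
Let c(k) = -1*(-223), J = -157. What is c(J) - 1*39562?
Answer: -39339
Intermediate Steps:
c(k) = 223
c(J) - 1*39562 = 223 - 1*39562 = 223 - 39562 = -39339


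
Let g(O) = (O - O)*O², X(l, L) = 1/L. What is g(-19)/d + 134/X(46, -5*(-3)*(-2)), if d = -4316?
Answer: -4020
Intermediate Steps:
g(O) = 0 (g(O) = 0*O² = 0)
g(-19)/d + 134/X(46, -5*(-3)*(-2)) = 0/(-4316) + 134/(1/(-5*(-3)*(-2))) = 0*(-1/4316) + 134/(1/(15*(-2))) = 0 + 134/(1/(-30)) = 0 + 134/(-1/30) = 0 + 134*(-30) = 0 - 4020 = -4020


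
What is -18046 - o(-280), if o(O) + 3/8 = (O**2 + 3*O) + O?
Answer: -762605/8 ≈ -95326.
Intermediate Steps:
o(O) = -3/8 + O**2 + 4*O (o(O) = -3/8 + ((O**2 + 3*O) + O) = -3/8 + (O**2 + 4*O) = -3/8 + O**2 + 4*O)
-18046 - o(-280) = -18046 - (-3/8 + (-280)**2 + 4*(-280)) = -18046 - (-3/8 + 78400 - 1120) = -18046 - 1*618237/8 = -18046 - 618237/8 = -762605/8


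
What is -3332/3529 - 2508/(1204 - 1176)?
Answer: -2236007/24703 ≈ -90.516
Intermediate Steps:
-3332/3529 - 2508/(1204 - 1176) = -3332*1/3529 - 2508/28 = -3332/3529 - 2508*1/28 = -3332/3529 - 627/7 = -2236007/24703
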